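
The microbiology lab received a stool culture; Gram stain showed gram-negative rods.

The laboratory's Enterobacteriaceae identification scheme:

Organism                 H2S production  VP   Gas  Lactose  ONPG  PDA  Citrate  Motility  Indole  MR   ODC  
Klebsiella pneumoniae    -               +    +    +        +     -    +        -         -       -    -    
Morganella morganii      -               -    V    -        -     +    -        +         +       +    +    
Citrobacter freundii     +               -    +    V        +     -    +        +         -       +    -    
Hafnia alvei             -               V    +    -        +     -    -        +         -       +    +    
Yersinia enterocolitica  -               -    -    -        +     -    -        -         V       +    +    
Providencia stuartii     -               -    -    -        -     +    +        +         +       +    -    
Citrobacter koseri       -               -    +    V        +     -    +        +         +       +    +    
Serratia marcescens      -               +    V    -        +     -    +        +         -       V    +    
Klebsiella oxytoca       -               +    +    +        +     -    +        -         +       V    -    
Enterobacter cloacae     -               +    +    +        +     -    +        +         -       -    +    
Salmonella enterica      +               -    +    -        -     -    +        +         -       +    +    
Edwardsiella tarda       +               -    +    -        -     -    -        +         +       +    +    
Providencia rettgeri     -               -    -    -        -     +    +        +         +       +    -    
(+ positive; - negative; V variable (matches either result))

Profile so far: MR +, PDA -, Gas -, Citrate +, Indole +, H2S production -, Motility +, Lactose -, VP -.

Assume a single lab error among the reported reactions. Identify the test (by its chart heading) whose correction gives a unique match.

Gas

As reported, no row in the chart matches all 9 reactions.
Reversing Indole → still no organism matches.
Reversing VP → still no organism matches.
Reversing Gas (to +) → unique match: Citrobacter koseri.
Reversing PDA → 2 organisms match (not unique).
Reversing Citrate → still no organism matches.
Reversing MR → still no organism matches.
Reversing Lactose → still no organism matches.
Reversing Motility → still no organism matches.
Reversing H2S production → still no organism matches.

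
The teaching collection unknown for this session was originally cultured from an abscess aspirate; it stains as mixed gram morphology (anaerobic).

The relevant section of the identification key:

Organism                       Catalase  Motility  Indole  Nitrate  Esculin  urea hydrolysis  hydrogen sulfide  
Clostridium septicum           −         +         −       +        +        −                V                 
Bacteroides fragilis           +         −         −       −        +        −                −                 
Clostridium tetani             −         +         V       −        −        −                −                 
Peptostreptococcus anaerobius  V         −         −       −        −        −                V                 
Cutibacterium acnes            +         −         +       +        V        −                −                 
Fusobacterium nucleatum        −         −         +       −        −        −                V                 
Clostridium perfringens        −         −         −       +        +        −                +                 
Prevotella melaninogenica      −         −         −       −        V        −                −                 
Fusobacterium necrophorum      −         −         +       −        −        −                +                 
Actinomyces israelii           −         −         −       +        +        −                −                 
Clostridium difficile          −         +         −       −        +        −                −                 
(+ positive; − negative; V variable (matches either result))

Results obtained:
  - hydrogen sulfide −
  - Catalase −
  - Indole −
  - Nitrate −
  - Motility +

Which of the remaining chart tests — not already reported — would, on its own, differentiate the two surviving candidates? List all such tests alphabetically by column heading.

Esculin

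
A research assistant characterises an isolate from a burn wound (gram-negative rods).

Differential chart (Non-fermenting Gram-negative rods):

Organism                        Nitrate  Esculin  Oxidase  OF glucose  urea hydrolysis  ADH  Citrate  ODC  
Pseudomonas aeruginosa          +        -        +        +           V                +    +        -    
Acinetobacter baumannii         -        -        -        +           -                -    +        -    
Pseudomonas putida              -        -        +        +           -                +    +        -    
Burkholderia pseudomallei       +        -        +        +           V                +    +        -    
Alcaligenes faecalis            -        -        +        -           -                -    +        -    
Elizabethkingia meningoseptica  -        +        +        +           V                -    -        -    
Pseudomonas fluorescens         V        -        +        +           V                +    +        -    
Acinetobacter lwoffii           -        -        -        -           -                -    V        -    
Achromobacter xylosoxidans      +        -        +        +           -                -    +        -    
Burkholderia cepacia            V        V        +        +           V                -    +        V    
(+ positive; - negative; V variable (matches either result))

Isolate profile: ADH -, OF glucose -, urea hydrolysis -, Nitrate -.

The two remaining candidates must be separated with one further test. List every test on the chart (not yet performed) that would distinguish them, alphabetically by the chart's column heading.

Oxidase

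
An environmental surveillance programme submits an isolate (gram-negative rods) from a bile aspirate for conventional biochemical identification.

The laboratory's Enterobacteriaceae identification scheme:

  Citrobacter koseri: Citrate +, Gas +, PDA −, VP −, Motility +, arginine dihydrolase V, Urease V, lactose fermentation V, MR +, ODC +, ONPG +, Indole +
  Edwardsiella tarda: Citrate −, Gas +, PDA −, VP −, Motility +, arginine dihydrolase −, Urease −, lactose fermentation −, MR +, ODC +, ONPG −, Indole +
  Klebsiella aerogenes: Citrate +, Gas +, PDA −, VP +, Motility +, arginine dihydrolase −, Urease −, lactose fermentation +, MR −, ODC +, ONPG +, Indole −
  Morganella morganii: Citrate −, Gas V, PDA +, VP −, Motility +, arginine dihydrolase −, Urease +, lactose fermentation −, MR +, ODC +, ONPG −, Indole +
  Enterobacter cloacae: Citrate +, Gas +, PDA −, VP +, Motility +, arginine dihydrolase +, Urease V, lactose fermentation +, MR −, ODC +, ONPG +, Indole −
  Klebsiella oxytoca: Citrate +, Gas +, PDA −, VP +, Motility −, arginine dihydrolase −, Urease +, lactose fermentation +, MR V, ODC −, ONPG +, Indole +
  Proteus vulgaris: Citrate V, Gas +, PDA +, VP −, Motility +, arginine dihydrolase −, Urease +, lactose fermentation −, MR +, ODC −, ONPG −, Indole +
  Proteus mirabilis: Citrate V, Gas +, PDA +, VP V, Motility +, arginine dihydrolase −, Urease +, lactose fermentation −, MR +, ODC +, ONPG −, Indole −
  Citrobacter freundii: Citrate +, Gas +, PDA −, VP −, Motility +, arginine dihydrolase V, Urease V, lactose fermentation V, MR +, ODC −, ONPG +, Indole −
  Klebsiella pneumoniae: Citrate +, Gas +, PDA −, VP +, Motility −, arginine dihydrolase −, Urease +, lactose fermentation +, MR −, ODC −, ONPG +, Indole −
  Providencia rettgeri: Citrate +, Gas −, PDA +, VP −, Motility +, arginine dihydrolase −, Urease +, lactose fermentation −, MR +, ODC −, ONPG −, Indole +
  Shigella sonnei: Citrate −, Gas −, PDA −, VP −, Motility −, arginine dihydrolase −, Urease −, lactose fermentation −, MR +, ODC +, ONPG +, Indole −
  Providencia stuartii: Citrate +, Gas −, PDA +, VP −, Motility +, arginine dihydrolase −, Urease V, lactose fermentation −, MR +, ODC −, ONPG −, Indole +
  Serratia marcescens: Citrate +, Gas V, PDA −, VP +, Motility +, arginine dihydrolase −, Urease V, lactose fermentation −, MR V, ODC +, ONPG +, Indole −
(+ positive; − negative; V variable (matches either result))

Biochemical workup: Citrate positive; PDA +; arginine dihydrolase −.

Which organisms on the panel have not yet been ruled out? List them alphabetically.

PDA +: excludes 9 organisms — 5 left.
arginine dihydrolase −: all 5 remaining candidates are consistent.
Citrate +: excludes Morganella morganii — 4 left.

Proteus mirabilis, Proteus vulgaris, Providencia rettgeri, Providencia stuartii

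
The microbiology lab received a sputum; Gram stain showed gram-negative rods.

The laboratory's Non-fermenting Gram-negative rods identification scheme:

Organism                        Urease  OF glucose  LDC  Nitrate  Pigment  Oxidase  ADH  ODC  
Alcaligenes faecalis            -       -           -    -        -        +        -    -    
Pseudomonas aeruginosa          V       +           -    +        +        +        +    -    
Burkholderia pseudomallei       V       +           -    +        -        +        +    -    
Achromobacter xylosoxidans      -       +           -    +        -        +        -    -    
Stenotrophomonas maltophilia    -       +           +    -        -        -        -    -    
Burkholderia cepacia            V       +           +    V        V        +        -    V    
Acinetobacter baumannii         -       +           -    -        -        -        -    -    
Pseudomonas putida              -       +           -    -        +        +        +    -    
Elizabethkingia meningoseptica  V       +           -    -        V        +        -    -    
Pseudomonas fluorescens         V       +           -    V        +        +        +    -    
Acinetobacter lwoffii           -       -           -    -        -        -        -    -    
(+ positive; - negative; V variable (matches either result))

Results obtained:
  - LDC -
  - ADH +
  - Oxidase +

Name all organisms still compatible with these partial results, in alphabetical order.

Burkholderia pseudomallei, Pseudomonas aeruginosa, Pseudomonas fluorescens, Pseudomonas putida

Oxidase +: excludes Stenotrophomonas maltophilia, Acinetobacter baumannii, Acinetobacter lwoffii — 8 left.
ADH +: excludes Alcaligenes faecalis, Achromobacter xylosoxidans, Burkholderia cepacia, Elizabethkingia meningoseptica — 4 left.
LDC -: all 4 remaining candidates are consistent.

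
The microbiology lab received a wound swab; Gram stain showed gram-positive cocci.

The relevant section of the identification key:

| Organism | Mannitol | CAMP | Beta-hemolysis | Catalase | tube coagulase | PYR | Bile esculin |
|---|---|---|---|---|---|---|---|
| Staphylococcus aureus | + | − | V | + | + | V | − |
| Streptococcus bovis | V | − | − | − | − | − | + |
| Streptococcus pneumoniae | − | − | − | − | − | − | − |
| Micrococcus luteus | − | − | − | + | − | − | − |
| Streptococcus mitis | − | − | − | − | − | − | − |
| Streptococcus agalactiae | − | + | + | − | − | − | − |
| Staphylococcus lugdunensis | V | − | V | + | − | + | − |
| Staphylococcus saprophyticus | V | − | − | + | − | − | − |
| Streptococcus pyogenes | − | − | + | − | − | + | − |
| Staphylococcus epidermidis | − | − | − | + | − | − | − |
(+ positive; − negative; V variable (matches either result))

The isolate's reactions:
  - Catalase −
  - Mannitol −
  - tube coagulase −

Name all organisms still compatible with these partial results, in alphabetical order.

Catalase −: excludes 5 organisms — 5 left.
tube coagulase −: all 5 remaining candidates are consistent.
Mannitol −: all 5 remaining candidates are consistent.

Streptococcus agalactiae, Streptococcus bovis, Streptococcus mitis, Streptococcus pneumoniae, Streptococcus pyogenes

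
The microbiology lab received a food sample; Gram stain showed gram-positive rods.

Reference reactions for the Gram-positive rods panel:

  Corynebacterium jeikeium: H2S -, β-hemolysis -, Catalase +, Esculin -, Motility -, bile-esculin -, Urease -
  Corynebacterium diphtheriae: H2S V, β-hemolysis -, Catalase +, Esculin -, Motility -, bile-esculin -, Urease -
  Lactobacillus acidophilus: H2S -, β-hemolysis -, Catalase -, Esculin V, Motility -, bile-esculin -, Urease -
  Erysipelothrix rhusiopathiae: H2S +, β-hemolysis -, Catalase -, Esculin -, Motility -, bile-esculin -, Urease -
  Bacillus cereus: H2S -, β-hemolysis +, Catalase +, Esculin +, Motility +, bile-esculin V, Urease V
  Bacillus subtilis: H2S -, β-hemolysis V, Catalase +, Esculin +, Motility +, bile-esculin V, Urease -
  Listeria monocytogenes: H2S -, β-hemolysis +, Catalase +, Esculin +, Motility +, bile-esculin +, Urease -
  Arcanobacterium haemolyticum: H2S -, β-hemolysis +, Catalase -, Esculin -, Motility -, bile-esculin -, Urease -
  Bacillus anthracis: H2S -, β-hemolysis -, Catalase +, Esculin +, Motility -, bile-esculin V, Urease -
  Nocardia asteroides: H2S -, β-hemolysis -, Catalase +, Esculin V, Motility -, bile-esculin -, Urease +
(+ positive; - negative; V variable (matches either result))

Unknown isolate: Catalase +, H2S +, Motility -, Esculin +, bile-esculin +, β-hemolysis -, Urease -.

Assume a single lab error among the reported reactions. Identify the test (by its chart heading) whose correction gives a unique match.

As reported, no row in the chart matches all 7 reactions.
Reversing Catalase → still no organism matches.
Reversing H2S (to -) → unique match: Bacillus anthracis.
Reversing β-hemolysis → still no organism matches.
Reversing Esculin → still no organism matches.
Reversing Urease → still no organism matches.
Reversing bile-esculin → still no organism matches.
Reversing Motility → still no organism matches.

H2S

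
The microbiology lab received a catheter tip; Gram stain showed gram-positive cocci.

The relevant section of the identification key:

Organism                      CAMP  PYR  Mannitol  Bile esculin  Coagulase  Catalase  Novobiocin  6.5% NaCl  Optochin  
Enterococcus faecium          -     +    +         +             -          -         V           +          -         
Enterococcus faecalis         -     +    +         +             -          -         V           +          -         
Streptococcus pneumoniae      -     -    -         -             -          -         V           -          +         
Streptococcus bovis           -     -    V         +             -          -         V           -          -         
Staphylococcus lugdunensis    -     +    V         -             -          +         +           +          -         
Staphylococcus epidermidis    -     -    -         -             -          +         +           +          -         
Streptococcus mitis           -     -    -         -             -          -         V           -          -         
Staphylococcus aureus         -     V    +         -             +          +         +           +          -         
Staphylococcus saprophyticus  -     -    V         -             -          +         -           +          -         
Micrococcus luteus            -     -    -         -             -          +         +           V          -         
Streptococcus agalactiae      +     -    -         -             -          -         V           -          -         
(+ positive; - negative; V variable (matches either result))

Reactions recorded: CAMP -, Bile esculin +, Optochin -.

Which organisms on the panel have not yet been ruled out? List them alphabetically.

Enterococcus faecalis, Enterococcus faecium, Streptococcus bovis

CAMP -: excludes Streptococcus agalactiae — 10 left.
Optochin -: excludes Streptococcus pneumoniae — 9 left.
Bile esculin +: excludes 6 organisms — 3 left.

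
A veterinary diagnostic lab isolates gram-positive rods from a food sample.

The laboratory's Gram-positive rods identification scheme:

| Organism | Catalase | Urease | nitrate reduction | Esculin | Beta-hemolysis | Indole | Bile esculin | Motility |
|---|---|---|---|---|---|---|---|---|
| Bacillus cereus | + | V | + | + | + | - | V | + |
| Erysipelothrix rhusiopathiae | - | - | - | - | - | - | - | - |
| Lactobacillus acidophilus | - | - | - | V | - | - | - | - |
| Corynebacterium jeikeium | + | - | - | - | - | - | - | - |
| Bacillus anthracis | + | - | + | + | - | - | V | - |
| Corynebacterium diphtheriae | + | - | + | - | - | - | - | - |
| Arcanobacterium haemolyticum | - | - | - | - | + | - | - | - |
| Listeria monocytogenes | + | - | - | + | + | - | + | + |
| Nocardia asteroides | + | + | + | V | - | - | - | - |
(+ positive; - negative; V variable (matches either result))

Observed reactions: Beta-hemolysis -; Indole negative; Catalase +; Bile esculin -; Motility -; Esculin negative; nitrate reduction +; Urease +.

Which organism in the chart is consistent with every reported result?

Nocardia asteroides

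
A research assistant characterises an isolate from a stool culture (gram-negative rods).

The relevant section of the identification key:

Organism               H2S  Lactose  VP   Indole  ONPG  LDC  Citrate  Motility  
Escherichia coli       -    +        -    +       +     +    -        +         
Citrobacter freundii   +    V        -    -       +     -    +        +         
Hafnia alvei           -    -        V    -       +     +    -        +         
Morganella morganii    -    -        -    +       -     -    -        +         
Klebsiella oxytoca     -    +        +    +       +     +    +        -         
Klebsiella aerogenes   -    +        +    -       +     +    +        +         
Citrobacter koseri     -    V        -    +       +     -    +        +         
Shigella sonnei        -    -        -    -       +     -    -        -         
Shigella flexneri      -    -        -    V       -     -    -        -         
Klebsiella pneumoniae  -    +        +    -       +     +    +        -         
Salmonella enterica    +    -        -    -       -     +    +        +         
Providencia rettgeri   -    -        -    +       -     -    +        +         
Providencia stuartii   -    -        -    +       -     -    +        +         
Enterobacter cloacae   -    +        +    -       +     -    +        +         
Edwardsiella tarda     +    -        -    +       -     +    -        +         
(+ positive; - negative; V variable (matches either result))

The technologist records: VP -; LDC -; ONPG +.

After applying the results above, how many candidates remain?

3

VP -: excludes Klebsiella oxytoca, Klebsiella aerogenes, Klebsiella pneumoniae, Enterobacter cloacae — 11 left.
ONPG +: excludes 6 organisms — 5 left.
LDC -: excludes Escherichia coli, Hafnia alvei — 3 left.
Still consistent: Citrobacter freundii, Citrobacter koseri, Shigella sonnei.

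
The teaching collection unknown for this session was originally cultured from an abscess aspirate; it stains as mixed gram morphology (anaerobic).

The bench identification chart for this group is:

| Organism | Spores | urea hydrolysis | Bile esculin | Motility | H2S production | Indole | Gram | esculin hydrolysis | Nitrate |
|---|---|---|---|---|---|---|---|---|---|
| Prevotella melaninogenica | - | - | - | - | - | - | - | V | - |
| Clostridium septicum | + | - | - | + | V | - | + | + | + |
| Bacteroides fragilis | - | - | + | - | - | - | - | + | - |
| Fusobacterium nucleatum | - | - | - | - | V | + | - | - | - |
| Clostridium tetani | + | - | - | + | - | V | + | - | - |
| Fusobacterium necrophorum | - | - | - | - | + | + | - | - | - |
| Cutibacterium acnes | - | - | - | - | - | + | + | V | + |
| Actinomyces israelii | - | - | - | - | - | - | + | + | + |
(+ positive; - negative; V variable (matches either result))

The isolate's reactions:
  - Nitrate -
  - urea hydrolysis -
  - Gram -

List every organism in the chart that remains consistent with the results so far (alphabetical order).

Gram -: excludes Clostridium septicum, Clostridium tetani, Cutibacterium acnes, Actinomyces israelii — 4 left.
Nitrate -: all 4 remaining candidates are consistent.
urea hydrolysis -: all 4 remaining candidates are consistent.

Bacteroides fragilis, Fusobacterium necrophorum, Fusobacterium nucleatum, Prevotella melaninogenica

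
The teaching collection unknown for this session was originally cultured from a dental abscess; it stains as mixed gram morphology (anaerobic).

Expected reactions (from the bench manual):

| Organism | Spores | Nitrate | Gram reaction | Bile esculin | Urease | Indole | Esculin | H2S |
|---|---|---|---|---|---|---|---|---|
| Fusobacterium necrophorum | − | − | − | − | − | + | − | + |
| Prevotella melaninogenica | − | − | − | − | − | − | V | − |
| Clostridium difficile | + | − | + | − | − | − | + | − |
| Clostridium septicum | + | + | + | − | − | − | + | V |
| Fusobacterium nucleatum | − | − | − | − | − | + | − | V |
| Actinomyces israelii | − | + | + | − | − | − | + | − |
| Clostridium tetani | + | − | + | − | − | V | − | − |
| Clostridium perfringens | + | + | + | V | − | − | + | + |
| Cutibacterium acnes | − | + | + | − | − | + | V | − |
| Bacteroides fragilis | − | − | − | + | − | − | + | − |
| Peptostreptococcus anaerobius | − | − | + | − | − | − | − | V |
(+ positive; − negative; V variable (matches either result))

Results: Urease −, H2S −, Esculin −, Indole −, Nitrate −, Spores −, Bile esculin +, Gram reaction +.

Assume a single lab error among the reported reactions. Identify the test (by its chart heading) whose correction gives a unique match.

As reported, no row in the chart matches all 8 reactions.
Reversing Esculin → still no organism matches.
Reversing Bile esculin (to −) → unique match: Peptostreptococcus anaerobius.
Reversing Urease → still no organism matches.
Reversing H2S → still no organism matches.
Reversing Nitrate → still no organism matches.
Reversing Gram reaction → still no organism matches.
Reversing Indole → still no organism matches.
Reversing Spores → still no organism matches.

Bile esculin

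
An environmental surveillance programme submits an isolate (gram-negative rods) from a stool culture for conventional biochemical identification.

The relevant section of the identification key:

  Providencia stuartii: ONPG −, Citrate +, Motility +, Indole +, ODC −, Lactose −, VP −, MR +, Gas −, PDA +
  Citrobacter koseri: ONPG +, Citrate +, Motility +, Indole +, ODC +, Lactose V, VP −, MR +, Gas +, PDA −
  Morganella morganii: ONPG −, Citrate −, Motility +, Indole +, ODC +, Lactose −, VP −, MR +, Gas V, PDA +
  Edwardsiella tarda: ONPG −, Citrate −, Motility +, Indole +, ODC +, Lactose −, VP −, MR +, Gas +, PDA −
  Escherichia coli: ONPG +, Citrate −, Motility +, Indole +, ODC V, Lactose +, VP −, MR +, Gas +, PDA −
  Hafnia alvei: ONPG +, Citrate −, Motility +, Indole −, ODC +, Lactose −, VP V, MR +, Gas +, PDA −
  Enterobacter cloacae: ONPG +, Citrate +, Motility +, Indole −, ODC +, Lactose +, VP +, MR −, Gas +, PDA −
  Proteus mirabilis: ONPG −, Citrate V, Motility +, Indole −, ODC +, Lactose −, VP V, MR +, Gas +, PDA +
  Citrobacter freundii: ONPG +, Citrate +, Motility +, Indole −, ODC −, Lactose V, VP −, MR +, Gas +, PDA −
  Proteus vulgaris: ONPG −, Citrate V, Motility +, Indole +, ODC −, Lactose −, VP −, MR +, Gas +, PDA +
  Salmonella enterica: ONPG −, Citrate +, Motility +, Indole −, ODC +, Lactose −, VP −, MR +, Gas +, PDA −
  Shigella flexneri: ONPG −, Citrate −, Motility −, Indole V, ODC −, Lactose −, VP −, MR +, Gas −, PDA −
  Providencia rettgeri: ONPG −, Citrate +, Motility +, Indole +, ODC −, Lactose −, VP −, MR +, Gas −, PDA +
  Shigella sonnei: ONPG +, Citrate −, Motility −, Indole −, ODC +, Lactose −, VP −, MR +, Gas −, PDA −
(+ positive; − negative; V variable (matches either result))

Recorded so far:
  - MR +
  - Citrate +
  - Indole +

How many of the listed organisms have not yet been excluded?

4

Citrate +: excludes 6 organisms — 8 left.
Indole +: excludes Enterobacter cloacae, Proteus mirabilis, Citrobacter freundii, Salmonella enterica — 4 left.
MR +: all 4 remaining candidates are consistent.
Still consistent: Citrobacter koseri, Proteus vulgaris, Providencia rettgeri, Providencia stuartii.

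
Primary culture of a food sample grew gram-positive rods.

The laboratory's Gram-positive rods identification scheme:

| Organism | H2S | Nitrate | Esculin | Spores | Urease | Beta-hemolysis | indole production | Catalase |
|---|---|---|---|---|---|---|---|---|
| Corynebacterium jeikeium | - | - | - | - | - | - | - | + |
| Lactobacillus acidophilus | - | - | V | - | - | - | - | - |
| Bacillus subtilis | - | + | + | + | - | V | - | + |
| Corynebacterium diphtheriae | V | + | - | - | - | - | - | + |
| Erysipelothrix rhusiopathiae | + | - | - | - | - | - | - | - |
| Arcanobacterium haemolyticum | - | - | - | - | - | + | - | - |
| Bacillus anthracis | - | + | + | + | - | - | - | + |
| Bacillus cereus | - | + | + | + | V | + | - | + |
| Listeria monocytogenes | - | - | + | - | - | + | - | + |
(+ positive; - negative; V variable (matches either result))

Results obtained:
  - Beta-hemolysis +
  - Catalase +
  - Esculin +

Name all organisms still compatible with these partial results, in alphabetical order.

Esculin +: excludes Corynebacterium jeikeium, Corynebacterium diphtheriae, Erysipelothrix rhusiopathiae, Arcanobacterium haemolyticum — 5 left.
Catalase +: excludes Lactobacillus acidophilus — 4 left.
Beta-hemolysis +: excludes Bacillus anthracis — 3 left.

Bacillus cereus, Bacillus subtilis, Listeria monocytogenes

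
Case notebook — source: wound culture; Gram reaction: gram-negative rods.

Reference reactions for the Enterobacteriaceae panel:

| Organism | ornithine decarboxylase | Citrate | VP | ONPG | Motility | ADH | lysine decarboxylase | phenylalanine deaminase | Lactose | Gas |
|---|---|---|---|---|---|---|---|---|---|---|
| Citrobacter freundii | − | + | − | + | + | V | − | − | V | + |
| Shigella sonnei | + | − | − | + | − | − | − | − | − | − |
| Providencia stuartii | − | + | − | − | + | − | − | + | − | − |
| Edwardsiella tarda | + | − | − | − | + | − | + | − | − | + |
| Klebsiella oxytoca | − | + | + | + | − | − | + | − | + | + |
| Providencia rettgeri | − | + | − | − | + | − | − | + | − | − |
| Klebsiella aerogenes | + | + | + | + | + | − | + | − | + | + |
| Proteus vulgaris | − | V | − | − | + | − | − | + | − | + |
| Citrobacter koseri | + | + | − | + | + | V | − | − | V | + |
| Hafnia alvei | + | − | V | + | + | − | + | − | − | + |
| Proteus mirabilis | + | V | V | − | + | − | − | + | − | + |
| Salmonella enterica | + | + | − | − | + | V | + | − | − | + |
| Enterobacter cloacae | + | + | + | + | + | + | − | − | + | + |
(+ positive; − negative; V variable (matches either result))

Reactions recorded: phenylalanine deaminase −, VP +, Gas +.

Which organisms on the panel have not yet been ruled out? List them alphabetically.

Enterobacter cloacae, Hafnia alvei, Klebsiella aerogenes, Klebsiella oxytoca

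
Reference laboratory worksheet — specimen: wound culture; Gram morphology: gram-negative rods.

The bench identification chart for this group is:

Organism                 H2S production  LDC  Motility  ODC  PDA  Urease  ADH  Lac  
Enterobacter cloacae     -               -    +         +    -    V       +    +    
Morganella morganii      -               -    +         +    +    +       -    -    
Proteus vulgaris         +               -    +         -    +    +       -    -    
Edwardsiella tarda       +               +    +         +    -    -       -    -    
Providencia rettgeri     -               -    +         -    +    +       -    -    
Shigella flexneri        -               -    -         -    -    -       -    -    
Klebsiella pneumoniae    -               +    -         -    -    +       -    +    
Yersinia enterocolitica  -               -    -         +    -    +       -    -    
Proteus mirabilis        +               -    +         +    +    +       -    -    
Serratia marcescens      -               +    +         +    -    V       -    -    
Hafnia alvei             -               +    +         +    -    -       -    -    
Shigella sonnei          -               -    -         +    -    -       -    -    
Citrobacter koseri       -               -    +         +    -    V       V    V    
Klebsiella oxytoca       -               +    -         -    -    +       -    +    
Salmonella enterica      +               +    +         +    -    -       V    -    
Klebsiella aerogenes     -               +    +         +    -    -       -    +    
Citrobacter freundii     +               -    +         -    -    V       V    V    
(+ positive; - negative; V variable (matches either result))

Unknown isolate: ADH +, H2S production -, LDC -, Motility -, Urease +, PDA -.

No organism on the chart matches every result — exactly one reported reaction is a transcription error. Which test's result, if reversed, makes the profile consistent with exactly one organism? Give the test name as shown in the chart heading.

ADH

As reported, no row in the chart matches all 6 reactions.
Reversing ADH (to -) → unique match: Yersinia enterocolitica.
Reversing H2S production → still no organism matches.
Reversing PDA → still no organism matches.
Reversing LDC → still no organism matches.
Reversing Urease → still no organism matches.
Reversing Motility → 2 organisms match (not unique).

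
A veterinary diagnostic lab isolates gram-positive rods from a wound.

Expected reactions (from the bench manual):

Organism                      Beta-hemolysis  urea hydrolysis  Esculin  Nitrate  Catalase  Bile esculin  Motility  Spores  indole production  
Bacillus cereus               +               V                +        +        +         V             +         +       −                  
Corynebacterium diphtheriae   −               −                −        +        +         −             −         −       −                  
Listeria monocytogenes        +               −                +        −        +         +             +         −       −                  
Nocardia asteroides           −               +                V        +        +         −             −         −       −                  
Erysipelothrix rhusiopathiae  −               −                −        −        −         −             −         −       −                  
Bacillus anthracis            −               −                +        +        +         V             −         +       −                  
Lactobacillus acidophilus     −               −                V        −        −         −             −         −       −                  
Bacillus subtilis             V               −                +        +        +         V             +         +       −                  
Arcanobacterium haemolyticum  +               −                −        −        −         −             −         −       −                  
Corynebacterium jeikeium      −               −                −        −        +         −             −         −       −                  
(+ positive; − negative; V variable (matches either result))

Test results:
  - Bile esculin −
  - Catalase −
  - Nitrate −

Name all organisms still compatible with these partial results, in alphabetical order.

Arcanobacterium haemolyticum, Erysipelothrix rhusiopathiae, Lactobacillus acidophilus

Nitrate −: excludes 5 organisms — 5 left.
Bile esculin −: excludes Listeria monocytogenes — 4 left.
Catalase −: excludes Corynebacterium jeikeium — 3 left.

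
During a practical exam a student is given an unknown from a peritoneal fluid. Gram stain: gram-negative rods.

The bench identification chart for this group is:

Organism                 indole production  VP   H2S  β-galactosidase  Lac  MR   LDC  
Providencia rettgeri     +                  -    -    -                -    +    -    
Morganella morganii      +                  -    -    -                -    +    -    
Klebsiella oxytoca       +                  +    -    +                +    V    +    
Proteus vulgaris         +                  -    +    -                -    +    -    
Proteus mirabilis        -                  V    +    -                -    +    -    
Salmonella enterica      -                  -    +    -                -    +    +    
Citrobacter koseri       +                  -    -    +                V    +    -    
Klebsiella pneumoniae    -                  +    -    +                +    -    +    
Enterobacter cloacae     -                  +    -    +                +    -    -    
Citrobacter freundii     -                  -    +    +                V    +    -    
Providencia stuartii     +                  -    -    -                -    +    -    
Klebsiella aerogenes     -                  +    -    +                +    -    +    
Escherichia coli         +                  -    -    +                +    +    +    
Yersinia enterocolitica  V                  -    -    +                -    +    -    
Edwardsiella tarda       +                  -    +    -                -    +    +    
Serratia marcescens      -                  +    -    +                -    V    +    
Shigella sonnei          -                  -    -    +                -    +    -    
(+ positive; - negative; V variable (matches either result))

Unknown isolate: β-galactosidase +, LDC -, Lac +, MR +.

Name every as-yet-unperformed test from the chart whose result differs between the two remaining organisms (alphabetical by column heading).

Lac +: excludes 10 organisms — 7 left.
β-galactosidase +: all 7 remaining candidates are consistent.
MR +: excludes Klebsiella pneumoniae, Enterobacter cloacae, Klebsiella aerogenes — 4 left.
LDC -: excludes Klebsiella oxytoca, Escherichia coli — 2 left.
Two candidates remain: Citrobacter freundii and Citrobacter koseri.
  indole production: Citrobacter freundii -, Citrobacter koseri + — discriminates.
  VP: - vs - — same for both, does not separate.
  H2S: Citrobacter freundii +, Citrobacter koseri - — discriminates.

H2S, indole production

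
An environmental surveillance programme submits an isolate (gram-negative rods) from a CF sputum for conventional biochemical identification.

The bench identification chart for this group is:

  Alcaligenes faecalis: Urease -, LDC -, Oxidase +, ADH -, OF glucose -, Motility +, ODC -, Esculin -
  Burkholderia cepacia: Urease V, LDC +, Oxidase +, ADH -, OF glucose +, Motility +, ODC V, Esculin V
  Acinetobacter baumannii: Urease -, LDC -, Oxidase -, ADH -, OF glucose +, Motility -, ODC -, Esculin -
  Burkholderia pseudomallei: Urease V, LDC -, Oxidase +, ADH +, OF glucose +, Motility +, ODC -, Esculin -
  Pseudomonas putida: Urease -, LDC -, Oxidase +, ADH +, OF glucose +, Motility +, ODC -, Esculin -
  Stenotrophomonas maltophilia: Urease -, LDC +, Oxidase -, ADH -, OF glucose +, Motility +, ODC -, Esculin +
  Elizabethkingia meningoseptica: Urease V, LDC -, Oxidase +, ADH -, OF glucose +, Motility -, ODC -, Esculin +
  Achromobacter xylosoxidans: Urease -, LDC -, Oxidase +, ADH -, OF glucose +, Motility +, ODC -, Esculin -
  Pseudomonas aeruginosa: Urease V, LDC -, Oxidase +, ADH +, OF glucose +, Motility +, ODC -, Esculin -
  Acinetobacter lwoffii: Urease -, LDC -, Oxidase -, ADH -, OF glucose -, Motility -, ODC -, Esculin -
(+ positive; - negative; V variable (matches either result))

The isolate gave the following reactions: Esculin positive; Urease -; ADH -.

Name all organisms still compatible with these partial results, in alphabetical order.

Esculin +: excludes 7 organisms — 3 left.
ADH -: all 3 remaining candidates are consistent.
Urease -: all 3 remaining candidates are consistent.

Burkholderia cepacia, Elizabethkingia meningoseptica, Stenotrophomonas maltophilia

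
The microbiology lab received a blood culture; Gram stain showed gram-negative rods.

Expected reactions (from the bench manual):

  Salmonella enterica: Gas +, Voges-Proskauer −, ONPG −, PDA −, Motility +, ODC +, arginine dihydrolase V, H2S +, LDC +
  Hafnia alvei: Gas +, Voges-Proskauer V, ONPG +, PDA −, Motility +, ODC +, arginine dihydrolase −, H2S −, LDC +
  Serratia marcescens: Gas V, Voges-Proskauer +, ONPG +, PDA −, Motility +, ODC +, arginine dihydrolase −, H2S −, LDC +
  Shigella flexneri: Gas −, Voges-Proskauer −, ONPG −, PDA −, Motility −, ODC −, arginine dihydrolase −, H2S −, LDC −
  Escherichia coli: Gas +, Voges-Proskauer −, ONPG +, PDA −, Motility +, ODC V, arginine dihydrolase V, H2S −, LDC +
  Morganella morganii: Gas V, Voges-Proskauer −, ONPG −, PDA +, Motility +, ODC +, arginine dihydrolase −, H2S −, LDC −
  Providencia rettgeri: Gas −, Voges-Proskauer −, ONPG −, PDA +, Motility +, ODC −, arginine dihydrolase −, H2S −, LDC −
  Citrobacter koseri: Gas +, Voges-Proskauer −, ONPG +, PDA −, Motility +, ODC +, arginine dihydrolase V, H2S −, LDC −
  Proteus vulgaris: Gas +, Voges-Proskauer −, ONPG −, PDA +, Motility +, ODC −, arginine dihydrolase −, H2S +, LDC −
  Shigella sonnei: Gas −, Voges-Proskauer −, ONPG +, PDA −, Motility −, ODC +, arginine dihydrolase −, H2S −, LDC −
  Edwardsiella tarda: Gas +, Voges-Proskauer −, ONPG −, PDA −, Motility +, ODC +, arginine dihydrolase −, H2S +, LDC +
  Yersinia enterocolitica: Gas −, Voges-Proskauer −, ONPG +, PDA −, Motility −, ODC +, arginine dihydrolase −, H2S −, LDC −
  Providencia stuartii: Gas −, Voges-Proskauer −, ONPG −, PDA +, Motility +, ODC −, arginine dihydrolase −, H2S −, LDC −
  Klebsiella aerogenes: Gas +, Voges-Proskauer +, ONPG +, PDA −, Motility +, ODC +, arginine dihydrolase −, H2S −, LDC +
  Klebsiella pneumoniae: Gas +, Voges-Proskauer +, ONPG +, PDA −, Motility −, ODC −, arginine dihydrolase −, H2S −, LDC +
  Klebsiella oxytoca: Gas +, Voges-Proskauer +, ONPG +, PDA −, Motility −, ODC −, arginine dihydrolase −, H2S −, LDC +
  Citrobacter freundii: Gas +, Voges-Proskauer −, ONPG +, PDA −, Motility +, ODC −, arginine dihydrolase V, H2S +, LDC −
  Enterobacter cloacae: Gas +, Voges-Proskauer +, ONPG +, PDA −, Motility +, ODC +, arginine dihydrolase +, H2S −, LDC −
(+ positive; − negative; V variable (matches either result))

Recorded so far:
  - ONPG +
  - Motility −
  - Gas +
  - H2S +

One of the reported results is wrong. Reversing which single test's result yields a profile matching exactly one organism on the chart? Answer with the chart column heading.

Motility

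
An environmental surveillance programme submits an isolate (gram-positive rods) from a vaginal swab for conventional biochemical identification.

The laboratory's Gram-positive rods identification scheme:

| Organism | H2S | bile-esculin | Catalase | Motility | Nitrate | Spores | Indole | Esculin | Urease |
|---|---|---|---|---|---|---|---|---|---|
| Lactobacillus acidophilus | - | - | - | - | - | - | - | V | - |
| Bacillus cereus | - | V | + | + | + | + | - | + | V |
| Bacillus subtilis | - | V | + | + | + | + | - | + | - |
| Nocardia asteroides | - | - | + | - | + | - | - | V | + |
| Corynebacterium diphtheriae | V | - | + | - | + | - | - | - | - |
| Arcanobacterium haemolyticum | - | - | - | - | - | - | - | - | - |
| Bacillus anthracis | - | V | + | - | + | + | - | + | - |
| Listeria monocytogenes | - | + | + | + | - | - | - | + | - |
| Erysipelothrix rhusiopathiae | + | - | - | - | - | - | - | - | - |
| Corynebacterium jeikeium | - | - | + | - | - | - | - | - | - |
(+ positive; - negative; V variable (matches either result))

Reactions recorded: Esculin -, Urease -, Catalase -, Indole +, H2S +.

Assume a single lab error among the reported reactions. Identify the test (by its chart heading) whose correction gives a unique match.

As reported, no row in the chart matches all 5 reactions.
Reversing Catalase → still no organism matches.
Reversing Indole (to -) → unique match: Erysipelothrix rhusiopathiae.
Reversing H2S → still no organism matches.
Reversing Esculin → still no organism matches.
Reversing Urease → still no organism matches.

Indole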